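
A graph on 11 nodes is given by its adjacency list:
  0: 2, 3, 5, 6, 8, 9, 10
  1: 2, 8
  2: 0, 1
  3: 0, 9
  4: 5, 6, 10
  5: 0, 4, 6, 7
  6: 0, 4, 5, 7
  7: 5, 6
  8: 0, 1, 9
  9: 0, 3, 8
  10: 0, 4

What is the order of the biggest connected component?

11

Starting from 0 we can reach 0, 1, 2, 3, 4, 5, 6, 7, 8, 9, 10. That is one component of size 11.
The largest has 11 vertices.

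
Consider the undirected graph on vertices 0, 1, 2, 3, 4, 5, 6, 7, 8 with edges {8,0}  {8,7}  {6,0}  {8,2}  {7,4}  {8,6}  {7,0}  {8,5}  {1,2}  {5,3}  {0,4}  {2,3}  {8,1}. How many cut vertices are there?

Removing 8 increases the component count from 1 to 2, so 8 is a cut vertex.
By contrast removing 6 leaves 1 component; it is not a cut vertex. No other vertex is a cut vertex either.

1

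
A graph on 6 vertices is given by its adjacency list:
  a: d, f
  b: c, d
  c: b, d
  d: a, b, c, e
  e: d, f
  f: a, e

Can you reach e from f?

From f we can reach a, b, c, d, e, f, which includes e.

Yes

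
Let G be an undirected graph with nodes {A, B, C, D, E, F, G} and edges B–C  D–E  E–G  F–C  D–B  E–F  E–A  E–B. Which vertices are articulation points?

Removing E increases the component count from 1 to 3, so E is a cut vertex.
By contrast removing C leaves 1 component; it is not a cut vertex. No other vertex is a cut vertex either.

E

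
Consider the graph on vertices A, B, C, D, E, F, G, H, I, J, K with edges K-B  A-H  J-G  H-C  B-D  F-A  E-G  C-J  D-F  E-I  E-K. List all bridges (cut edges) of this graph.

E-I

The edges on the cycle E-K-B-D-F-A-H-C-J-G-E are not bridges since each lies on that cycle.
But removing E-I disconnects E from I — this is a bridge.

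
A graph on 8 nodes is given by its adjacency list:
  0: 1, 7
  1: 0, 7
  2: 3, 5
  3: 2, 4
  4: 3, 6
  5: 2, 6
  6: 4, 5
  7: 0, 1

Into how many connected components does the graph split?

2

Starting from 0 we can reach 0, 1, 7. That is one component of size 3.
Starting from 2 we can reach 2, 3, 4, 5, 6. That is one component of size 5.
Total: 2 components.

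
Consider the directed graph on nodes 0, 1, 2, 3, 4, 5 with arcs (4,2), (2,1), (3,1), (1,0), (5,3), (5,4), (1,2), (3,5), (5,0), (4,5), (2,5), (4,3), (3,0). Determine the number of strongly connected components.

{1, 2, 3, 4, 5} are all mutually reachable — one SCC of size 5.
{0} is an SCC by itself.
That gives 2 strongly connected components.

2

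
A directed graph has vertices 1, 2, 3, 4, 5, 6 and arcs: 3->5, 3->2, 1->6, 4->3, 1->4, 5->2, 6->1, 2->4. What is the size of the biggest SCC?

4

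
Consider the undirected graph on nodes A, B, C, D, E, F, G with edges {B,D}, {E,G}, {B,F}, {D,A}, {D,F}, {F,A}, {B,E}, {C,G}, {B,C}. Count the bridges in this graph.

0

The edges on the cycle B-C-G-E-B are not bridges since each lies on that cycle.
Every edge lies on some cycle, so there are no bridges.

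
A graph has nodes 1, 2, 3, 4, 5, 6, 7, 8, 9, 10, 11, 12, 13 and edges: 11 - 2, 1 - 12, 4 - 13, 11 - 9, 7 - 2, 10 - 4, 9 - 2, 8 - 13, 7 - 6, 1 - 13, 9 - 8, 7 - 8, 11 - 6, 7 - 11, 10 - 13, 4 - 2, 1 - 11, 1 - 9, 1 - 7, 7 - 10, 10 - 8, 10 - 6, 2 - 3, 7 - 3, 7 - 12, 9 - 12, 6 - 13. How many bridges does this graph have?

0

The edges on the cycle 7-11-9-8-10-7 are not bridges since each lies on that cycle.
Every edge lies on some cycle, so there are no bridges.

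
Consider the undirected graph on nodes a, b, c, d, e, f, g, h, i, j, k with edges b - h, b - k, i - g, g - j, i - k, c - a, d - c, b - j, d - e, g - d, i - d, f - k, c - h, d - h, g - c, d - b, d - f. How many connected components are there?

1

Starting from a we can reach a, b, c, d, e, f, g, h, i, j, k. That is one component of size 11.
Total: 1 component.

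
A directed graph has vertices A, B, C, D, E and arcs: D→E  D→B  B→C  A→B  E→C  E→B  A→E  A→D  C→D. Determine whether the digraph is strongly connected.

No

There is no directed path from E to A, so the graph is not strongly connected.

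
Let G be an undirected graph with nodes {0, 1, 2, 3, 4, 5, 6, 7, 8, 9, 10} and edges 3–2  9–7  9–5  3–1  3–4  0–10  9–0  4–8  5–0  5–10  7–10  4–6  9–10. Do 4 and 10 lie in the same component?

No

The component containing 4 is {1, 2, 3, 4, 6, 8}, and 10 is not in it.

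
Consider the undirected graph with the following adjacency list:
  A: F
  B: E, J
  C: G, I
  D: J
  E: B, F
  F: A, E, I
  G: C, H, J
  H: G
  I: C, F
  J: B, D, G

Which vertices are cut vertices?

Removing F increases the component count from 1 to 2, so F is a cut vertex.
Removing G increases the component count from 1 to 2, so G is a cut vertex.
Removing J increases the component count from 1 to 2, so J is a cut vertex.
By contrast removing E leaves 1 component; it is not a cut vertex. No other vertex is a cut vertex either.

F, G, J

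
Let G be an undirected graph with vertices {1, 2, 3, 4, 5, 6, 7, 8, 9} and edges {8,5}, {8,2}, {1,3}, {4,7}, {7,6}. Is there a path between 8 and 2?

From 8 we can reach 2, 5, 8, which includes 2.

Yes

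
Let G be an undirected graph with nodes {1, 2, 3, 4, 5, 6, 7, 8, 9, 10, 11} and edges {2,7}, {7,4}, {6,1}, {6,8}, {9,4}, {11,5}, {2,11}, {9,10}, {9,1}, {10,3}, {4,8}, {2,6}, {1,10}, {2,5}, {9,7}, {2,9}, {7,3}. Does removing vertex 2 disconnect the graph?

Yes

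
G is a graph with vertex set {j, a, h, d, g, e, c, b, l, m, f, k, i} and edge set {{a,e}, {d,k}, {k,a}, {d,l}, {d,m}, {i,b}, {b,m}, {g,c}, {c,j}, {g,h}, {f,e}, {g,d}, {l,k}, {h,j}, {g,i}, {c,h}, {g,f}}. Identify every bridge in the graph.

The edges on the cycle g-i-b-m-d-g are not bridges since each lies on that cycle.
Every edge lies on some cycle, so there are no bridges.

none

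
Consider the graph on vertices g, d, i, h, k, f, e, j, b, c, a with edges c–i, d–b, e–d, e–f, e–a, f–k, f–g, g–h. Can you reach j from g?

The component containing g is {a, b, d, e, f, g, h, k}, and j is not in it.

No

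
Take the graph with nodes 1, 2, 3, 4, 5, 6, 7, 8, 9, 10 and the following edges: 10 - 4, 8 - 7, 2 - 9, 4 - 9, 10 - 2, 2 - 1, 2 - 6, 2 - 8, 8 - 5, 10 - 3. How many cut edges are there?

The edges on the cycle 10-2-9-4-10 are not bridges since each lies on that cycle.
But removing 2 - 6 disconnects 2 from 6; removing 5 - 8 disconnects 5 from 8; removing 3 - 10 disconnects 3 from 10; removing 7 - 8 disconnects 7 from 8 — these are bridges.
In total 6 edges are bridges.

6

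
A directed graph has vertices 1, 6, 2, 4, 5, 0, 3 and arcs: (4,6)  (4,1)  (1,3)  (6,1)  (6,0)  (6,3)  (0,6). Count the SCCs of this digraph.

6

{0, 6} are all mutually reachable — one SCC of size 2.
{5} is an SCC by itself.
{1} is an SCC by itself.
{2} is an SCC by itself.
{4} is an SCC by itself.
(and 1 more singleton SCC)
That gives 6 strongly connected components.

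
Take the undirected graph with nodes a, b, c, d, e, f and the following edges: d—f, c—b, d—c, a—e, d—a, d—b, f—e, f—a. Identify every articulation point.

Removing d increases the component count from 1 to 2, so d is a cut vertex.
By contrast removing b leaves 1 component; it is not a cut vertex. No other vertex is a cut vertex either.

d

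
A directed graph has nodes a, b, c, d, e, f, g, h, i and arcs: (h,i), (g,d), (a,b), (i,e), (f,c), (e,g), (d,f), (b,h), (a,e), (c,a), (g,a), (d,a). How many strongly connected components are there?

1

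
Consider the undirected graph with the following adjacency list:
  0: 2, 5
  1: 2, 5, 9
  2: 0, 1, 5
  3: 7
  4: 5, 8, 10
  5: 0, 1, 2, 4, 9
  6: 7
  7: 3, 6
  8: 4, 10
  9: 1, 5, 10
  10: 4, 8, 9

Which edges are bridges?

3-7, 6-7

The edges on the cycle 9-5-1-9 are not bridges since each lies on that cycle.
But removing 6-7 disconnects 6 from 7; removing 7-3 disconnects 7 from 3 — these are bridges.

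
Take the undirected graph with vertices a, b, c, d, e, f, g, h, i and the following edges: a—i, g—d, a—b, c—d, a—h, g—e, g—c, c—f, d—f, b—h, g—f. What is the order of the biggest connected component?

5

Starting from a we can reach a, b, h, i. That is one component of size 4.
Starting from c we can reach c, d, e, f, g. That is one component of size 5.
The largest has 5 vertices.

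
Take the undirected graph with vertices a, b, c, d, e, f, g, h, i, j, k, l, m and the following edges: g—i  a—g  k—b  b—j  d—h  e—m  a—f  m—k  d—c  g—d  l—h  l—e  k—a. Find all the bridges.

a-f, b-j, b-k, c-d, g-i

The edges on the cycle l-e-m-k-a-g-d-h-l are not bridges since each lies on that cycle.
But removing b—j disconnects b from j; removing c—d disconnects c from d; removing i—g disconnects i from g; removing b—k disconnects b from k — these are bridges.
In total 5 edges are bridges.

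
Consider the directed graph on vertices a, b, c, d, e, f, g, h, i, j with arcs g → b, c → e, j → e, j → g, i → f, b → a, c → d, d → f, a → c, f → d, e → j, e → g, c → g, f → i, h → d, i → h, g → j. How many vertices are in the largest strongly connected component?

6

{a, b, c, e, g, j} are all mutually reachable — one SCC of size 6.
{d, f, h, i} are all mutually reachable — one SCC of size 4.
The largest has 6 vertices.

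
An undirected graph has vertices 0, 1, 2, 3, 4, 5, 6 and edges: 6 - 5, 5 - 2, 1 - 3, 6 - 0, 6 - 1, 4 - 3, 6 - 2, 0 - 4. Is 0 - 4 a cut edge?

After removing 0 - 4, the path 0-6-1-3-4 still connects them, so the edge is not a bridge.

No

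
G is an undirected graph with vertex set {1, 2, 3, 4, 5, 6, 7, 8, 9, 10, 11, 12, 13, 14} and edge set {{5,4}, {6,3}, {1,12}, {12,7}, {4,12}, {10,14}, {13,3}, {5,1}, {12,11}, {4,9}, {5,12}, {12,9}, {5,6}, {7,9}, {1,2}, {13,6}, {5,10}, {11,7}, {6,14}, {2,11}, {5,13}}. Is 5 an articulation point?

Yes

Deleting 5 raises the number of components from 2 to 3, so 5 is a cut vertex.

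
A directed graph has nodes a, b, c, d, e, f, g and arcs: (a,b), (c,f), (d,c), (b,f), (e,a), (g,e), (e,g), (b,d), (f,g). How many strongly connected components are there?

1

{a, b, c, d, e, f, g} are all mutually reachable — one SCC of size 7.
That gives 1 strongly connected component.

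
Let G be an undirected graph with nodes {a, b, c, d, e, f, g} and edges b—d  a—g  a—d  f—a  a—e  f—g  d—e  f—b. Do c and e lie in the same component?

No

The component containing c is {c}, and e is not in it.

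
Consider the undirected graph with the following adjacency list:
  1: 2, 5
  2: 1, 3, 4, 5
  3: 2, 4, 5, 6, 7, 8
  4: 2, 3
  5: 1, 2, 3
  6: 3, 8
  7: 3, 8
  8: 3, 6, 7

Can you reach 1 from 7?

From 7 we can reach 1, 2, 3, 4, 5, 6, 7, 8, which includes 1.

Yes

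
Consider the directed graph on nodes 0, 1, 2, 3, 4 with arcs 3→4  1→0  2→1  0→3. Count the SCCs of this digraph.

{3} is an SCC by itself.
{4} is an SCC by itself.
{2} is an SCC by itself.
{1} is an SCC by itself.
{0} is an SCC by itself.
That gives 5 strongly connected components.

5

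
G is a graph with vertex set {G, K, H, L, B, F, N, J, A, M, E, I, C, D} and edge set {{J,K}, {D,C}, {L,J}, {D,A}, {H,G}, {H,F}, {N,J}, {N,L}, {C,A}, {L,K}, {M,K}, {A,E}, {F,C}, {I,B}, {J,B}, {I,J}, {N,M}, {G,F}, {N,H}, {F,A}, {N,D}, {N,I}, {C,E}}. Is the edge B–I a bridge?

No

After removing B–I, the path B-J-I still connects them, so the edge is not a bridge.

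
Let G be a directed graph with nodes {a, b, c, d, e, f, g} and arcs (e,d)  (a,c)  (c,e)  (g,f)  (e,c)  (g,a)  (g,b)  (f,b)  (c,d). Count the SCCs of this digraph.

6

{c, e} are all mutually reachable — one SCC of size 2.
{d} is an SCC by itself.
{f} is an SCC by itself.
{a} is an SCC by itself.
{b} is an SCC by itself.
(and 1 more singleton SCC)
That gives 6 strongly connected components.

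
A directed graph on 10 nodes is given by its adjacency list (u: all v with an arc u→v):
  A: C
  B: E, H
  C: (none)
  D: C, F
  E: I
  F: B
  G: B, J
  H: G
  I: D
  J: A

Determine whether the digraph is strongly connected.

No

There is no directed path from A to J, so the graph is not strongly connected.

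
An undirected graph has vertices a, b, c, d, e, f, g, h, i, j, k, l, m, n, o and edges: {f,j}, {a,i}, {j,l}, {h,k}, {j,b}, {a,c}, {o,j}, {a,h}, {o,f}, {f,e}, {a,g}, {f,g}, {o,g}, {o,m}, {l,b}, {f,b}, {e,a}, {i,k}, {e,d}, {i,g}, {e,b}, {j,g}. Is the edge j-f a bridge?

No

After removing j-f, the path j-o-f still connects them, so the edge is not a bridge.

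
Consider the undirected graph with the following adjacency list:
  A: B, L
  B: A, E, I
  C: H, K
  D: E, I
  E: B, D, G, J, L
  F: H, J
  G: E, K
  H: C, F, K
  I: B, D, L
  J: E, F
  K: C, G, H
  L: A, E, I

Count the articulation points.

1

Removing E increases the component count from 1 to 2, so E is a cut vertex.
By contrast removing J leaves 1 component; it is not a cut vertex. No other vertex is a cut vertex either.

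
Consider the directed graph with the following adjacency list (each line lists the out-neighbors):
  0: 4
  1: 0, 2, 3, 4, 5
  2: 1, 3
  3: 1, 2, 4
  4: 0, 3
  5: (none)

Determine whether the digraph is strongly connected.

There is no directed path from 5 to 2, so the graph is not strongly connected.

No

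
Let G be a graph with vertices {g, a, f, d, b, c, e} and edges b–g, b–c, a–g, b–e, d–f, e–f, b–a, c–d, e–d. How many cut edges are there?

The edges on the cycle b-a-g-b are not bridges since each lies on that cycle.
Every edge lies on some cycle, so there are no bridges.

0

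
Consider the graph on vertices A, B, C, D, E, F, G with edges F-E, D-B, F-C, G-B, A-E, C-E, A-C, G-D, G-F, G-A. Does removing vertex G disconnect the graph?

Yes

Deleting G raises the number of components from 1 to 2, so G is a cut vertex.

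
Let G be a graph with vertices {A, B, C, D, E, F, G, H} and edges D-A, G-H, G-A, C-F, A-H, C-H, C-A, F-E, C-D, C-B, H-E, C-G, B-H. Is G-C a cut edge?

After removing G-C, the path G-H-C still connects them, so the edge is not a bridge.

No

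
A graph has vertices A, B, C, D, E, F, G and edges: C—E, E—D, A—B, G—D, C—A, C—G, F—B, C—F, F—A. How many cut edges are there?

0

The edges on the cycle C-F-B-A-C are not bridges since each lies on that cycle.
Every edge lies on some cycle, so there are no bridges.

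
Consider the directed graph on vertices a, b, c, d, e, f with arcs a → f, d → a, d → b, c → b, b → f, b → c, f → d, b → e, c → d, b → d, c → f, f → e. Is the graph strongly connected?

There is no directed path from e to a, so the graph is not strongly connected.

No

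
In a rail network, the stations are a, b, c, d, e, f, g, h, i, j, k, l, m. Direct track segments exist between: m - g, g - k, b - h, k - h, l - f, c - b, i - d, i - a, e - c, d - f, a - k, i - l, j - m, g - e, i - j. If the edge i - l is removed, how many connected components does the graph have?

i and l are still connected via i-d-f-l, so the component count stays at 1.

1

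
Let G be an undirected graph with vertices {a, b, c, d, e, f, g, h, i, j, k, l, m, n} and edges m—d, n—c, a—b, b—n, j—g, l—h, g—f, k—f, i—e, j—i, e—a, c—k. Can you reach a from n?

Yes

From n we can reach a, b, c, e, f, g, i, j, k, n, which includes a.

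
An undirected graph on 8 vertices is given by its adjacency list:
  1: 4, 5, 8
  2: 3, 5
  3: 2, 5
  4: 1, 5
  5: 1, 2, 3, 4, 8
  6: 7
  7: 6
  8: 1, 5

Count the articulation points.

1

Removing 5 increases the component count from 2 to 3, so 5 is a cut vertex.
By contrast removing 7 leaves 2 components; it is not a cut vertex. No other vertex is a cut vertex either.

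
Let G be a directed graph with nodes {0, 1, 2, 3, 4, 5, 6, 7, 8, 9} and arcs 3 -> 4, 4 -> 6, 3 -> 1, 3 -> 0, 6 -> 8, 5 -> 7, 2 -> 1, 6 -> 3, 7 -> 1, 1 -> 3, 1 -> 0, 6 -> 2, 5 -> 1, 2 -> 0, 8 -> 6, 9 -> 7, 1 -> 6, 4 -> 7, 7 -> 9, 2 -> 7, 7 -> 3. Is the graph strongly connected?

No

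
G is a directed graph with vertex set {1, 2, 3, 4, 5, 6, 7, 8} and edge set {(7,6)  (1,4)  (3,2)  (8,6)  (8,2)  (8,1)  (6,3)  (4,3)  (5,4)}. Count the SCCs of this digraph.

{2} is an SCC by itself.
{5} is an SCC by itself.
{7} is an SCC by itself.
{3} is an SCC by itself.
{4} is an SCC by itself.
(and 3 more singleton SCCs)
That gives 8 strongly connected components.

8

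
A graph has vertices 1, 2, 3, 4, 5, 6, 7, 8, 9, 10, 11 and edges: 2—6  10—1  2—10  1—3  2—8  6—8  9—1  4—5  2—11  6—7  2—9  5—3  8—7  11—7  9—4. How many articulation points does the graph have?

Removing 2 increases the component count from 1 to 2, so 2 is a cut vertex.
By contrast removing 1 leaves 1 component; it is not a cut vertex. No other vertex is a cut vertex either.

1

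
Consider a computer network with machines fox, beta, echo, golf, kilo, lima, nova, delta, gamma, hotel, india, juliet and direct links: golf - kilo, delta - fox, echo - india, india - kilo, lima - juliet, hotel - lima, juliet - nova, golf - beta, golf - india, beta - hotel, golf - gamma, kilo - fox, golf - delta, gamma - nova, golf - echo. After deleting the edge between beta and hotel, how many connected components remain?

1

beta and hotel are still connected via beta-golf-gamma-nova-juliet-lima-hotel, so the component count stays at 1.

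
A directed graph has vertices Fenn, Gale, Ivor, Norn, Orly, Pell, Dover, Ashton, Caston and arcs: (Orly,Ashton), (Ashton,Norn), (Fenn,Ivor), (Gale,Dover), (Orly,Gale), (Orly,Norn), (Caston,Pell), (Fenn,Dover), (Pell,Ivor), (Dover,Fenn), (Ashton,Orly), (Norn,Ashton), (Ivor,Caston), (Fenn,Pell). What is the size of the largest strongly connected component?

{Norn, Orly, Ashton} are all mutually reachable — one SCC of size 3.
{Ivor, Pell, Caston} are all mutually reachable — one SCC of size 3.
{Fenn, Dover} are all mutually reachable — one SCC of size 2.
{Gale} is an SCC by itself.
The largest has 3 vertices.

3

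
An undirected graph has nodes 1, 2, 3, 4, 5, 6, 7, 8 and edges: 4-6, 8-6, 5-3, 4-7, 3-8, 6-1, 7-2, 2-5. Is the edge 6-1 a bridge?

Removing 6-1 leaves no path between 6 and 1: the component count goes from 1 to 2. So it is a bridge.

Yes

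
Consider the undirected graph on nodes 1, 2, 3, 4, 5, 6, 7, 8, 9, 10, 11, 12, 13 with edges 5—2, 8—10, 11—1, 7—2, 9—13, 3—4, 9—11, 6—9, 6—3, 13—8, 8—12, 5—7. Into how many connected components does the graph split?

2

Starting from 2 we can reach 2, 5, 7. That is one component of size 3.
Starting from 1 we can reach 1, 3, 4, 6, 8, 9, 10, 11, 12, 13. That is one component of size 10.
Total: 2 components.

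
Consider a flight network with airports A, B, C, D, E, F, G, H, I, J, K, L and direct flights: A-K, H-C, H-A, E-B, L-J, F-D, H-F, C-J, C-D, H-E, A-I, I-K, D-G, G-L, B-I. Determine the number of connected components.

Starting from A we can reach A, B, C, D, E, F, G, H, I, J, K, L. That is one component of size 12.
Total: 1 component.

1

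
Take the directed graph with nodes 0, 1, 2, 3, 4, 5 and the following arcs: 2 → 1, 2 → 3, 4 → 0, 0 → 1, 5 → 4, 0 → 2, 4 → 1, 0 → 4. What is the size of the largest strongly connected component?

2

{0, 4} are all mutually reachable — one SCC of size 2.
{3} is an SCC by itself.
{1} is an SCC by itself.
{2} is an SCC by itself.
{5} is an SCC by itself.
The largest has 2 vertices.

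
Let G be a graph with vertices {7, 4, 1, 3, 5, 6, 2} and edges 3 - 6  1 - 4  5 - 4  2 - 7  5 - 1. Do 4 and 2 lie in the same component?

The component containing 4 is {1, 4, 5}, and 2 is not in it.

No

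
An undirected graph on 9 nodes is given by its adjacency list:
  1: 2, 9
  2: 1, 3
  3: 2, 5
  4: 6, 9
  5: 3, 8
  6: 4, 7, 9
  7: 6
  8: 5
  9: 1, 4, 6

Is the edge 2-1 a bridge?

Yes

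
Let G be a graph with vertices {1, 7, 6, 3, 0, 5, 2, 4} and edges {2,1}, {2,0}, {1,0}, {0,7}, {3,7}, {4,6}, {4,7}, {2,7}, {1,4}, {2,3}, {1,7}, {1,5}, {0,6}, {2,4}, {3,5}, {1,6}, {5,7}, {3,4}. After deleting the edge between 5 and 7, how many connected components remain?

5 and 7 are still connected via 5-1-7, so the component count stays at 1.

1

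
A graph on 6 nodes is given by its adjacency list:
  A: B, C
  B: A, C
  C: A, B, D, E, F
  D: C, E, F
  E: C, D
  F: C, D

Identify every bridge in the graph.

The edges on the cycle C-A-B-C are not bridges since each lies on that cycle.
Every edge lies on some cycle, so there are no bridges.

none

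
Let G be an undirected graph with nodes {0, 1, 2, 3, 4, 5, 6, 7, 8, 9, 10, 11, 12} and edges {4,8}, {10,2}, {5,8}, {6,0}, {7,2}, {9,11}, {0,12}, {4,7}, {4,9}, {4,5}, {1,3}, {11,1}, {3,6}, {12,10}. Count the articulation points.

Removing 4 increases the component count from 1 to 2, so 4 is a cut vertex.
By contrast removing 1 leaves 1 component; it is not a cut vertex. No other vertex is a cut vertex either.

1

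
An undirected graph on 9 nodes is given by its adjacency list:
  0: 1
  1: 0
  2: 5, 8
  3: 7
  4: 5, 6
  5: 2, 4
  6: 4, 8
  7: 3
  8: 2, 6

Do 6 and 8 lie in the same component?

Yes

From 6 we can reach 2, 4, 5, 6, 8, which includes 8.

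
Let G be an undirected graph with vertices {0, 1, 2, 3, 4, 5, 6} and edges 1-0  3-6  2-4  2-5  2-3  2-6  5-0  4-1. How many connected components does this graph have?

1

Starting from 0 we can reach 0, 1, 2, 3, 4, 5, 6. That is one component of size 7.
Total: 1 component.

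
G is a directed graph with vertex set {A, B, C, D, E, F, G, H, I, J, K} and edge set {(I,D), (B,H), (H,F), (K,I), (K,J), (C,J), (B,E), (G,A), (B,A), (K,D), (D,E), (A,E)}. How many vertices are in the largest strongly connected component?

1

{J} is an SCC by itself.
{C} is an SCC by itself.
{I} is an SCC by itself.
{H} is an SCC by itself.
{E} is an SCC by itself.
(and 6 more singleton SCCs)
The largest has 1 vertex.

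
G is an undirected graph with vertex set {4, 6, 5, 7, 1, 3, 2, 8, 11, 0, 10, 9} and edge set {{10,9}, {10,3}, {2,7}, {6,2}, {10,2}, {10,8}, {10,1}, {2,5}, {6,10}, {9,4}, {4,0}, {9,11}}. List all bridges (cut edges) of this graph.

The edges on the cycle 6-10-2-6 are not bridges since each lies on that cycle.
But removing 4-9 disconnects 4 from 9; removing 10-9 disconnects 10 from 9; removing 10-8 disconnects 10 from 8; removing 2-5 disconnects 2 from 5 — these are bridges.
In total 9 edges are bridges.

0-4, 1-10, 10-3, 10-8, 10-9, 11-9, 2-5, 2-7, 4-9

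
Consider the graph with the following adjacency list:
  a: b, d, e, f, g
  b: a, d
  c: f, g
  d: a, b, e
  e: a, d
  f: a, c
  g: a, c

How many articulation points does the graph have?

Removing a increases the component count from 1 to 2, so a is a cut vertex.
By contrast removing b leaves 1 component; it is not a cut vertex. No other vertex is a cut vertex either.

1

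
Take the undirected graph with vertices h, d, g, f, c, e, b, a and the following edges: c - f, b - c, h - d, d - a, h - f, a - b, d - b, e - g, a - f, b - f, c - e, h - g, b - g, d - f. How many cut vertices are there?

0

Removing g, for instance, still leaves 1 component. No single vertex removal increases the component count — the graph has no articulation points.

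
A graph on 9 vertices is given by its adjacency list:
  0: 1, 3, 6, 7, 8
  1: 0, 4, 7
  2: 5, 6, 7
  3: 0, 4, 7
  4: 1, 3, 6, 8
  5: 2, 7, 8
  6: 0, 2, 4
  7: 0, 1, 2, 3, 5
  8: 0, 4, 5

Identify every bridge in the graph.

The edges on the cycle 6-2-7-3-4-8-0-6 are not bridges since each lies on that cycle.
Every edge lies on some cycle, so there are no bridges.

none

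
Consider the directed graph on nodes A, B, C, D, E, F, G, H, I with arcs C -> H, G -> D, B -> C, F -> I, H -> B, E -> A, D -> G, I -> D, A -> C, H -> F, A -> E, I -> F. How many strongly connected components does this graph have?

4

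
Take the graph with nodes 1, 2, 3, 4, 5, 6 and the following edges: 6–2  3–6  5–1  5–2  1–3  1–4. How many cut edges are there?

1

The edges on the cycle 5-1-3-6-2-5 are not bridges since each lies on that cycle.
But removing 1–4 disconnects 1 from 4 — this is a bridge.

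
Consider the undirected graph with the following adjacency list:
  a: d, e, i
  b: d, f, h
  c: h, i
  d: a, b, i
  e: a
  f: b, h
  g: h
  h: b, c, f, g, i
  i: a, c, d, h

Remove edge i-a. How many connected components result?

i and a are still connected via i-d-a, so the component count stays at 1.

1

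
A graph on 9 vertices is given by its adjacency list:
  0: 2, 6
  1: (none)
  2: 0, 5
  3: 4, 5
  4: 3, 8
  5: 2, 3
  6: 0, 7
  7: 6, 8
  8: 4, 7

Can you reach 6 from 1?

The component containing 1 is {1}, and 6 is not in it.

No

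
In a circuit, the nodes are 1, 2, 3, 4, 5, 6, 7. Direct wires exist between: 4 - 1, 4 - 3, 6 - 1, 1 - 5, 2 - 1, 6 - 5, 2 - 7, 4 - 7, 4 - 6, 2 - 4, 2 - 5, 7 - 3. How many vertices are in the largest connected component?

Starting from 1 we can reach 1, 2, 3, 4, 5, 6, 7. That is one component of size 7.
The largest has 7 vertices.

7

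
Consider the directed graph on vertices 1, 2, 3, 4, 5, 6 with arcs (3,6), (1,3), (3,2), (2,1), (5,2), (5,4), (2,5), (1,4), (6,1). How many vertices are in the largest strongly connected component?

5

{1, 2, 3, 5, 6} are all mutually reachable — one SCC of size 5.
{4} is an SCC by itself.
The largest has 5 vertices.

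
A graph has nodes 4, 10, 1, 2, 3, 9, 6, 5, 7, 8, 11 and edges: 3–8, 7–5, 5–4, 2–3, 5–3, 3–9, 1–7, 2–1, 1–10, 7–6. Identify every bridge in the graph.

The edges on the cycle 2-1-7-5-3-2 are not bridges since each lies on that cycle.
But removing 1–10 disconnects 1 from 10; removing 5–4 disconnects 5 from 4; removing 7–6 disconnects 7 from 6; removing 8–3 disconnects 8 from 3 — these are bridges.
In total 5 edges are bridges.

1-10, 3-8, 3-9, 4-5, 6-7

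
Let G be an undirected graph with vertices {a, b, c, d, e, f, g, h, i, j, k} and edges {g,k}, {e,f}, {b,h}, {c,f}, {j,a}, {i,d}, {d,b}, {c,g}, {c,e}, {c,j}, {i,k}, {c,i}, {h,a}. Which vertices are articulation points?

Removing c increases the component count from 1 to 2, so c is a cut vertex.
By contrast removing g leaves 1 component; it is not a cut vertex. No other vertex is a cut vertex either.

c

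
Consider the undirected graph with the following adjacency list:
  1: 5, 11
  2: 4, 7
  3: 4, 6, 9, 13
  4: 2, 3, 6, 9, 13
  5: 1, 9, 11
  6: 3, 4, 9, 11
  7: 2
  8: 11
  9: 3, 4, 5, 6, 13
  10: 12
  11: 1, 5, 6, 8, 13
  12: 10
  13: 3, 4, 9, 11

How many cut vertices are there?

3

Removing 2 increases the component count from 2 to 3, so 2 is a cut vertex.
Removing 4 increases the component count from 2 to 3, so 4 is a cut vertex.
Removing 11 increases the component count from 2 to 3, so 11 is a cut vertex.
By contrast removing 9 leaves 2 components; it is not a cut vertex. No other vertex is a cut vertex either.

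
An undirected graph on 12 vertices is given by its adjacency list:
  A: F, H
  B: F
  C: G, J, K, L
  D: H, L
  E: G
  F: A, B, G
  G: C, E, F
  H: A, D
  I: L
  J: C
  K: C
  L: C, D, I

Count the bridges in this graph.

5

The edges on the cycle A-F-G-C-L-D-H-A are not bridges since each lies on that cycle.
But removing J-C disconnects J from C; removing L-I disconnects L from I; removing F-B disconnects F from B; removing K-C disconnects K from C — these are bridges.
In total 5 edges are bridges.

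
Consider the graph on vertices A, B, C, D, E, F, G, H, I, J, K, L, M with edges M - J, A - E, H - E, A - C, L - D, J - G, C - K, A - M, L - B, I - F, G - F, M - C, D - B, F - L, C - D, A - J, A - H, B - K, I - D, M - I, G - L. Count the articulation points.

1

Removing A increases the component count from 1 to 2, so A is a cut vertex.
By contrast removing G leaves 1 component; it is not a cut vertex. No other vertex is a cut vertex either.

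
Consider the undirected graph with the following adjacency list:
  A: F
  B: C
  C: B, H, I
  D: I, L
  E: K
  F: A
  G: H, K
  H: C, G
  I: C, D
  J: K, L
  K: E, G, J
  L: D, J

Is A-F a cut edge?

Yes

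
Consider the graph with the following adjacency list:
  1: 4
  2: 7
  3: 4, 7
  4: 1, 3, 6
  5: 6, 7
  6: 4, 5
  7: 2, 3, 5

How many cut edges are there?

2

The edges on the cycle 4-6-5-7-3-4 are not bridges since each lies on that cycle.
But removing 4-1 disconnects 4 from 1; removing 7-2 disconnects 7 from 2 — these are bridges.
That makes 2 bridges.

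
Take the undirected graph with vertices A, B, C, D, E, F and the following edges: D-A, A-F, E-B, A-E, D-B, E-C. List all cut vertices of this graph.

A, E

Removing A increases the component count from 1 to 2, so A is a cut vertex.
Removing E increases the component count from 1 to 2, so E is a cut vertex.
By contrast removing F leaves 1 component; it is not a cut vertex. No other vertex is a cut vertex either.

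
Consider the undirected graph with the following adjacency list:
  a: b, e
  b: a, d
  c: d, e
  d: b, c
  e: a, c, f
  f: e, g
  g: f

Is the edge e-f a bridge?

Removing e-f leaves no path between e and f: the component count goes from 1 to 2. So it is a bridge.

Yes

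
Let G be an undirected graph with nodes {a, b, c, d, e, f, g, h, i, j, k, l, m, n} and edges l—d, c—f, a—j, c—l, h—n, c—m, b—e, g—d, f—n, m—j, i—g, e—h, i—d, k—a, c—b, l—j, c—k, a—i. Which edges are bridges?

The edges on the cycle i-g-d-i are not bridges since each lies on that cycle.
Every edge lies on some cycle, so there are no bridges.

none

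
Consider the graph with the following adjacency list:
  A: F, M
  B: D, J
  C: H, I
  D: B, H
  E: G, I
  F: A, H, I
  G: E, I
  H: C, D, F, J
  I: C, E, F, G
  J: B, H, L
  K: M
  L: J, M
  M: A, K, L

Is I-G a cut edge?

No

After removing I-G, the path I-E-G still connects them, so the edge is not a bridge.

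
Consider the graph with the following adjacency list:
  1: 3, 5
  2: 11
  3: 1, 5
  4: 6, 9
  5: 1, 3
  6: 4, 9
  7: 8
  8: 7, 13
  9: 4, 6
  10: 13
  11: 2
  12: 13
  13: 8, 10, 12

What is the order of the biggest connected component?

5

Starting from 2 we can reach 2, 11. That is one component of size 2.
Starting from 1 we can reach 1, 3, 5. That is one component of size 3.
Starting from 4 we can reach 4, 6, 9. That is one component of size 3.
Starting from 7 we can reach 7, 8, 10, 12, 13. That is one component of size 5.
The largest has 5 vertices.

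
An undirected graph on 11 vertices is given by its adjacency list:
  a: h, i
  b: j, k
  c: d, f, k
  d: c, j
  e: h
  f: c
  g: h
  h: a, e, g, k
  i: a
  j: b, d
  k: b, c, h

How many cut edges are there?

The edges on the cycle j-d-c-k-b-j are not bridges since each lies on that cycle.
But removing a-i disconnects a from i; removing h-g disconnects h from g; removing k-h disconnects k from h; removing a-h disconnects a from h — these are bridges.
In total 6 edges are bridges.

6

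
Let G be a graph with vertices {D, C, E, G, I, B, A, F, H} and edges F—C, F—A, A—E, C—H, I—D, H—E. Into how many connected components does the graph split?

4

B is isolated — a component by itself.
G is isolated — a component by itself.
Starting from D we can reach D, I. That is one component of size 2.
Starting from A we can reach A, C, E, F, H. That is one component of size 5.
Total: 4 components.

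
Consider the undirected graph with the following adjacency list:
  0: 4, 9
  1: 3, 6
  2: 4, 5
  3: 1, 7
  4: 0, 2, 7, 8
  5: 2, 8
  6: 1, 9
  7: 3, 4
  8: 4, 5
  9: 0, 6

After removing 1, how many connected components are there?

1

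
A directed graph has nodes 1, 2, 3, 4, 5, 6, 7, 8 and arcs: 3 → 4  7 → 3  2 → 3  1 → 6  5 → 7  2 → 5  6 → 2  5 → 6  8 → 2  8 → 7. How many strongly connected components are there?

6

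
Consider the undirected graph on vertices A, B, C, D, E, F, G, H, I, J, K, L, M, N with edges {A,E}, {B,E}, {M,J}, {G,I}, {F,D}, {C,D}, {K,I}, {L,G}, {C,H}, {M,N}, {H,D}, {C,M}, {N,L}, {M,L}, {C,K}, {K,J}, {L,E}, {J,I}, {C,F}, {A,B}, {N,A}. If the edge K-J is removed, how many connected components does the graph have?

1

K and J are still connected via K-I-J, so the component count stays at 1.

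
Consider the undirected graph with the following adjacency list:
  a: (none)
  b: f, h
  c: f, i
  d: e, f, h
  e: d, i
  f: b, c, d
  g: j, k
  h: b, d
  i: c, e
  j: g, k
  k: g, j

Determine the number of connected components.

3

a is isolated — a component by itself.
Starting from g we can reach g, j, k. That is one component of size 3.
Starting from b we can reach b, c, d, e, f, h, i. That is one component of size 7.
Total: 3 components.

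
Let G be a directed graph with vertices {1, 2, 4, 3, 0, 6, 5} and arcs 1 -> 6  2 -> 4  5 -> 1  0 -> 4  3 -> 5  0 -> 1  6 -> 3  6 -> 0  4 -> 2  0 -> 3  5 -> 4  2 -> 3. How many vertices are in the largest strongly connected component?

{0, 1, 2, 3, 4, 5, 6} are all mutually reachable — one SCC of size 7.
The largest has 7 vertices.

7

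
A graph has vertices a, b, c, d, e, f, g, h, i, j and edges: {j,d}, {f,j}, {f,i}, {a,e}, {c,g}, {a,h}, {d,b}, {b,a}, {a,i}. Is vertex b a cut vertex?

No

Deleting b leaves 2 components (was 2), so b is not a cut vertex.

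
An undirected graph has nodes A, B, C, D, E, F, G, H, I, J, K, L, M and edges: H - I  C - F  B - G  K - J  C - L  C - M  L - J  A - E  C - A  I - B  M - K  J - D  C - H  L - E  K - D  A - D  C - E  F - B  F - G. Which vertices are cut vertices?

Removing C increases the component count from 1 to 2, so C is a cut vertex.
By contrast removing I leaves 1 component; it is not a cut vertex. No other vertex is a cut vertex either.

C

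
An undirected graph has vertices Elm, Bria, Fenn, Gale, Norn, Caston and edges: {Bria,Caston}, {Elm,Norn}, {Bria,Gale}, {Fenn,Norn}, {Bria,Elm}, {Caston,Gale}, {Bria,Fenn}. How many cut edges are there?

0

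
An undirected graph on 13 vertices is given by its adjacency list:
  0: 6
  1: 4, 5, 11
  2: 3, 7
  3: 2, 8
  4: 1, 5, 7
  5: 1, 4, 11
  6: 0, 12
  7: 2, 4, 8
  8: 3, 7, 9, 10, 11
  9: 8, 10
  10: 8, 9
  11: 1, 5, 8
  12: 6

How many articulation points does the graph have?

2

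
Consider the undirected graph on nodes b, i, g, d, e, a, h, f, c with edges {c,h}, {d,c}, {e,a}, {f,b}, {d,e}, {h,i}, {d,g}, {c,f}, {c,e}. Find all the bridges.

The edges on the cycle d-c-e-d are not bridges since each lies on that cycle.
But removing f-b disconnects f from b; removing c-h disconnects c from h; removing e-a disconnects e from a; removing d-g disconnects d from g — these are bridges.
In total 6 edges are bridges.

a-e, b-f, c-f, c-h, d-g, h-i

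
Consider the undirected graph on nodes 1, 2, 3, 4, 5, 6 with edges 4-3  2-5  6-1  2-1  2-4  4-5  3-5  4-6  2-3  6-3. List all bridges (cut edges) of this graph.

none

The edges on the cycle 2-4-6-3-5-2 are not bridges since each lies on that cycle.
Every edge lies on some cycle, so there are no bridges.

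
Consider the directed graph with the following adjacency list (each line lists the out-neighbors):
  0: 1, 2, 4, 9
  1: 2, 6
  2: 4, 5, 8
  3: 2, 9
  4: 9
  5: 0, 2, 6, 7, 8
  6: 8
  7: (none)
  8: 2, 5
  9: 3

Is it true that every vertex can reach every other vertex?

No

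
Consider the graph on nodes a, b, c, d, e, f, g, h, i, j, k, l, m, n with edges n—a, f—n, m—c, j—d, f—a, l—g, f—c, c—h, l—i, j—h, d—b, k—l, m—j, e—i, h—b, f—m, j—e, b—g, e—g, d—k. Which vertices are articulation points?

Removing f increases the component count from 1 to 2, so f is a cut vertex.
By contrast removing j leaves 1 component; it is not a cut vertex. No other vertex is a cut vertex either.

f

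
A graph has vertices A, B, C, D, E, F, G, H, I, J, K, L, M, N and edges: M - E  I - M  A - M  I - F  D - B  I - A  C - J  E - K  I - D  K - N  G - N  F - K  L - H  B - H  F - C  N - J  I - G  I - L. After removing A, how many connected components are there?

1

With A gone, the remaining components are: {B, C, D, E, F, G, H, I, J, K, L, M, N}.
That is 1 component.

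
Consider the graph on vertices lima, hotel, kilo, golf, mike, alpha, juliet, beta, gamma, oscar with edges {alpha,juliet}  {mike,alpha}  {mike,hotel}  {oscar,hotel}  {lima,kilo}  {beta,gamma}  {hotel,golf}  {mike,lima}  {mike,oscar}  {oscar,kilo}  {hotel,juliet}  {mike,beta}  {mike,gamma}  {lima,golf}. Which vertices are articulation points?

mike

Removing mike increases the component count from 1 to 2, so mike is a cut vertex.
By contrast removing beta leaves 1 component; it is not a cut vertex. No other vertex is a cut vertex either.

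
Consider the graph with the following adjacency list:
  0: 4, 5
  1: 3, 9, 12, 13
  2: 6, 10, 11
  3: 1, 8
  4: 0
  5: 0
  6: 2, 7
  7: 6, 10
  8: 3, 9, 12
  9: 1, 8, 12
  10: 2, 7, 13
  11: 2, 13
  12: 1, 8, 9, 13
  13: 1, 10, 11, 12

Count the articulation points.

Removing 0 increases the component count from 2 to 3, so 0 is a cut vertex.
Removing 13 increases the component count from 2 to 3, so 13 is a cut vertex.
By contrast removing 8 leaves 2 components; it is not a cut vertex. No other vertex is a cut vertex either.

2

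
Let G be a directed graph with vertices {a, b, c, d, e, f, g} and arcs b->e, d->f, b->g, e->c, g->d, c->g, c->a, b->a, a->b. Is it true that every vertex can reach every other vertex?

No

There is no directed path from f to a, so the graph is not strongly connected.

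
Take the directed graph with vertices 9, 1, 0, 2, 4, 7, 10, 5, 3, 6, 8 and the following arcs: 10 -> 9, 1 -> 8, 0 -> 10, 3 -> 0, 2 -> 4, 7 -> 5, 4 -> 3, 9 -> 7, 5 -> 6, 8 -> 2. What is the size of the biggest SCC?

1

{6} is an SCC by itself.
{4} is an SCC by itself.
{2} is an SCC by itself.
{9} is an SCC by itself.
{10} is an SCC by itself.
(and 6 more singleton SCCs)
The largest has 1 vertex.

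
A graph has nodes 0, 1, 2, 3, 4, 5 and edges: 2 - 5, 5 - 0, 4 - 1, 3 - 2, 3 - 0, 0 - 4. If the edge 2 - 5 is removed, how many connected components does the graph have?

2 and 5 are still connected via 2-3-0-5, so the component count stays at 1.

1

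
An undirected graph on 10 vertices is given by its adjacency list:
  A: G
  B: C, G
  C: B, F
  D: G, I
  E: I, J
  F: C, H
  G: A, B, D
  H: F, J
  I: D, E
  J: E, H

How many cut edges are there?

The edges on the cycle E-I-D-G-B-C-F-H-J-E are not bridges since each lies on that cycle.
But removing A-G disconnects A from G — this is a bridge.

1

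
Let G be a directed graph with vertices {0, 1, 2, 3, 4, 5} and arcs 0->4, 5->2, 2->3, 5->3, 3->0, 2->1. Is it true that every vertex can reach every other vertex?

No

There is no directed path from 1 to 5, so the graph is not strongly connected.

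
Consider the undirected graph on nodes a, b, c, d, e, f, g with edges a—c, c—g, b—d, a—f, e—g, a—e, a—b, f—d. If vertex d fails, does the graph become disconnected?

No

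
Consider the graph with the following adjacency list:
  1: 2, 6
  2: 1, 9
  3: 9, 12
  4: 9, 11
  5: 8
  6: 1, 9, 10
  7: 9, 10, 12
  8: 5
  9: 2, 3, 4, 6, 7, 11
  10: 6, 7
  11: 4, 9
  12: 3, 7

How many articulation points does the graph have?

Removing 9 increases the component count from 2 to 3, so 9 is a cut vertex.
By contrast removing 5 leaves 2 components; it is not a cut vertex. No other vertex is a cut vertex either.

1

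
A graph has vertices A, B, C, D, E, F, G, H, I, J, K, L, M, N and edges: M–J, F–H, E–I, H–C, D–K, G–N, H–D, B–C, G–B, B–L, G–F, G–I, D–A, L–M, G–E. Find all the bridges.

A-D, B-L, D-H, D-K, G-N, J-M, L-M

The edges on the cycle G-B-C-H-F-G are not bridges since each lies on that cycle.
But removing H–D disconnects H from D; removing B–L disconnects B from L; removing G–N disconnects G from N; removing D–A disconnects D from A — these are bridges.
In total 7 edges are bridges.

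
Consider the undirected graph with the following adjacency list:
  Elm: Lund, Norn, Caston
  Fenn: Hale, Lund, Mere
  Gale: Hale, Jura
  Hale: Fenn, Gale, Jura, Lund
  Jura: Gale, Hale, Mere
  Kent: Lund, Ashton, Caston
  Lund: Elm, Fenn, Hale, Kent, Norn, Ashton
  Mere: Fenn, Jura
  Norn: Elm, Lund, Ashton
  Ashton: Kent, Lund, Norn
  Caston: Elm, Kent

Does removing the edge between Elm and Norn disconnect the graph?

After removing Elm-Norn, the path Elm-Lund-Norn still connects them, so the edge is not a bridge.

No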